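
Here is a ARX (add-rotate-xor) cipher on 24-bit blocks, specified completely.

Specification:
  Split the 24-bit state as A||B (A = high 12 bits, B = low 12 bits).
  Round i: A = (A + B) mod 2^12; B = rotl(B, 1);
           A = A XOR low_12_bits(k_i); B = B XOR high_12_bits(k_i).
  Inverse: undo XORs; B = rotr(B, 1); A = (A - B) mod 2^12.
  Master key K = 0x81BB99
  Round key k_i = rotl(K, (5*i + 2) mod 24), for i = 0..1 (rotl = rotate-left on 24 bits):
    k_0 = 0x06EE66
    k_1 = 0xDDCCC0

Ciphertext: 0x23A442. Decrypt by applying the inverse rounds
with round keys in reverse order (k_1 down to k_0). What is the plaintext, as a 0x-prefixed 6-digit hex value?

s_0 = ciphertext = 0x23A442
s_1 = InvRound(s_0, k_1) = 0xA2B4CF
s_2 = InvRound(s_1, k_0) = 0x9FDA50

0x9FDA50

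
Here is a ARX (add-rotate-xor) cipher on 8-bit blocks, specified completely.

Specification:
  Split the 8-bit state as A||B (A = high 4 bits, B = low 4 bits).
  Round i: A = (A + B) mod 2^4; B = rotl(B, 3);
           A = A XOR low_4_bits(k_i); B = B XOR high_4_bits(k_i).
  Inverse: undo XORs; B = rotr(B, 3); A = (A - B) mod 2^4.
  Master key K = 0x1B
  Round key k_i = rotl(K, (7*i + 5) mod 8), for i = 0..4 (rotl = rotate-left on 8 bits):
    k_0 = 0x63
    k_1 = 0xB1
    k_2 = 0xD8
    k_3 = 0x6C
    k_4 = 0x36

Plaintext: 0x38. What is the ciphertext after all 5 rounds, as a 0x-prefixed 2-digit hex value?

s_0 = plaintext = 0x38
s_1 = Round(s_0, k_0) = 0x82
s_2 = Round(s_1, k_1) = 0xBA
s_3 = Round(s_2, k_2) = 0xD8
s_4 = Round(s_3, k_3) = 0x92
s_5 = Round(s_4, k_4) = 0xD2

0xD2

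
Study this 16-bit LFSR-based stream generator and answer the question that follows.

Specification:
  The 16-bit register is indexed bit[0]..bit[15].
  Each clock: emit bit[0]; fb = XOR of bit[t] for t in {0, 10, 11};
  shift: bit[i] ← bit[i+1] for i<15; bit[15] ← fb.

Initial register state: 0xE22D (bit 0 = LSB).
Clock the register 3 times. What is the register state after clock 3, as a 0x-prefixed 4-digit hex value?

reg_0 = 0xE22D
clock 1: out=1, reg = 0xF116
clock 2: out=0, reg = 0x788B
clock 3: out=1, reg = 0x3C45

0x3C45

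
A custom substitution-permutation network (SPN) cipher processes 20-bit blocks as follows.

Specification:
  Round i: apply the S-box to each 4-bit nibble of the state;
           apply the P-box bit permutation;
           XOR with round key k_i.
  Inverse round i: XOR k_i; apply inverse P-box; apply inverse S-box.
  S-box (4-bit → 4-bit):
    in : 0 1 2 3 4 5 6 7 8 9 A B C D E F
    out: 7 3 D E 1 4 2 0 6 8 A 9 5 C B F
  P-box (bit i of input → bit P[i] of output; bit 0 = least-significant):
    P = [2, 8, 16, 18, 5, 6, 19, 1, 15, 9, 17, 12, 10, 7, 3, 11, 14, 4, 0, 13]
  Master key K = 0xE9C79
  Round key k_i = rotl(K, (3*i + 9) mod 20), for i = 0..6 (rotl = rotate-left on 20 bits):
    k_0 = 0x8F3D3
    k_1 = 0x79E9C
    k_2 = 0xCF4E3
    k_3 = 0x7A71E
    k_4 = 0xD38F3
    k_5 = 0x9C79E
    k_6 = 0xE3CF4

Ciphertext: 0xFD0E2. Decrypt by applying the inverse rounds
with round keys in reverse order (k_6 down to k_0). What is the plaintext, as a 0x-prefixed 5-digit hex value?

s_0 = ciphertext = 0xFD0E2
s_1 = InvRound(s_0, k_6) = 0xEB49C
s_2 = InvRound(s_1, k_5) = 0xB7393
s_3 = InvRound(s_2, k_4) = 0x4981A
s_4 = InvRound(s_3, k_3) = 0x9B370
s_5 = InvRound(s_4, k_2) = 0x01693
s_6 = InvRound(s_5, k_1) = 0x5DC92
s_7 = InvRound(s_6, k_0) = 0xDB683

0xDB683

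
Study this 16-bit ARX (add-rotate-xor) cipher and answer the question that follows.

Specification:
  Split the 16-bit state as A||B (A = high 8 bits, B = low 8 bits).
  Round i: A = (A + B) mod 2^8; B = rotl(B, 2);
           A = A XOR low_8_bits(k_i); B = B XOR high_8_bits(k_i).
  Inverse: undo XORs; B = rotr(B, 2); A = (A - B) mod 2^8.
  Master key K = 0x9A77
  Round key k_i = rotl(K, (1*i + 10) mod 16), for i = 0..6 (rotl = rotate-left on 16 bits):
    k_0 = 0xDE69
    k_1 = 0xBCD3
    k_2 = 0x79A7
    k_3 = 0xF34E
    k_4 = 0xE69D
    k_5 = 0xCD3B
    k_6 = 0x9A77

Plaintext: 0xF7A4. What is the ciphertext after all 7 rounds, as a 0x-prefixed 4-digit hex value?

0x1C70

s_0 = plaintext = 0xF7A4
s_1 = Round(s_0, k_0) = 0xF24C
s_2 = Round(s_1, k_1) = 0xED8D
s_3 = Round(s_2, k_2) = 0xDD4F
s_4 = Round(s_3, k_3) = 0x62CE
s_5 = Round(s_4, k_4) = 0xADDD
s_6 = Round(s_5, k_5) = 0xB1BA
s_7 = Round(s_6, k_6) = 0x1C70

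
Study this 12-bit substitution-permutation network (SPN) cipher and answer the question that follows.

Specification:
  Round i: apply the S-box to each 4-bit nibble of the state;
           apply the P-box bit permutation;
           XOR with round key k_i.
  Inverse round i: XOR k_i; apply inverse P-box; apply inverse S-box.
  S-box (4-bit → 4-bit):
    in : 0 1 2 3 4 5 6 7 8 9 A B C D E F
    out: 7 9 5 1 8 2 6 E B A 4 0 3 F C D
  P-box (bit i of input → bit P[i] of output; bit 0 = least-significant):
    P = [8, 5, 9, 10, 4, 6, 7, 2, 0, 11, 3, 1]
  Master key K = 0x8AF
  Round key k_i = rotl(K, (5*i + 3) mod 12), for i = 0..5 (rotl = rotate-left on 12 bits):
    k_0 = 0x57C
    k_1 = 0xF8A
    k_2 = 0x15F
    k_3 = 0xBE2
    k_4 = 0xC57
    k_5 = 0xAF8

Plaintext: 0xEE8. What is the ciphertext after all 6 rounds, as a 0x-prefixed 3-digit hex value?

0x77A

s_0 = plaintext = 0xEE8
s_1 = Round(s_0, k_0) = 0x0D2
s_2 = Round(s_1, k_1) = 0x457
s_3 = Round(s_2, k_2) = 0x73D
s_4 = Round(s_3, k_3) = 0x4D8
s_5 = Round(s_4, k_4) = 0x9A1
s_6 = Round(s_5, k_5) = 0x77A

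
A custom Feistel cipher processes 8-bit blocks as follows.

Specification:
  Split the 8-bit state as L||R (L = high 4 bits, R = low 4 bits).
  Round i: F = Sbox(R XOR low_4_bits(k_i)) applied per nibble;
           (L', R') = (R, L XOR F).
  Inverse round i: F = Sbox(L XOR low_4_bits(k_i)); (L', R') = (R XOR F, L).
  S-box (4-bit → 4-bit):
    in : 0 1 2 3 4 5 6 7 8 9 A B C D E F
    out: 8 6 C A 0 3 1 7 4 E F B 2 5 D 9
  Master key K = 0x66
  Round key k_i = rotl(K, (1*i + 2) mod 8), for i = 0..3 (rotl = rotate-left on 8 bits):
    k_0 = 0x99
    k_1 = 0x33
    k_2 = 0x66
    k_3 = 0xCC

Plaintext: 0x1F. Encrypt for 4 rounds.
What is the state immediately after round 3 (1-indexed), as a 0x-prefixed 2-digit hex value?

0x5A

s_0 = plaintext = 0x1F
s_1 = Round(s_0, k_0) = 0xF0
s_2 = Round(s_1, k_1) = 0x05
s_3 = Round(s_2, k_2) = 0x5A
s_4 = Round(s_3, k_3) = 0xA4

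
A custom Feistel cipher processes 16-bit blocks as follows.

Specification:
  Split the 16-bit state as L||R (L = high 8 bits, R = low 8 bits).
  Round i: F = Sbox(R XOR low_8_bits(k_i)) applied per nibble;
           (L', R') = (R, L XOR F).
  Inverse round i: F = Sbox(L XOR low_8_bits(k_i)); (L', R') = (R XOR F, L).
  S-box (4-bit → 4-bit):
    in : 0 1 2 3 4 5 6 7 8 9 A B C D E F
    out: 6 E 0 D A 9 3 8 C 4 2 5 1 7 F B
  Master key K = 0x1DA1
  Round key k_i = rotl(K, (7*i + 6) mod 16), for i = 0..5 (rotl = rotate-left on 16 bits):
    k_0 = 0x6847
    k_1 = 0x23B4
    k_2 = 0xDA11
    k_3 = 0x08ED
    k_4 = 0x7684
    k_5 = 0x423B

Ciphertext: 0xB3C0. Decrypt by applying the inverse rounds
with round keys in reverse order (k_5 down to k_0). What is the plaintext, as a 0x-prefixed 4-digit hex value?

s_0 = ciphertext = 0xB3C0
s_1 = InvRound(s_0, k_5) = 0x0CB3
s_2 = InvRound(s_1, k_4) = 0x7F0C
s_3 = InvRound(s_2, k_3) = 0x4C7F
s_4 = InvRound(s_3, k_2) = 0xE84C
s_5 = InvRound(s_4, k_1) = 0xDDE8
s_6 = InvRound(s_5, k_0) = 0xAADD

0xAADD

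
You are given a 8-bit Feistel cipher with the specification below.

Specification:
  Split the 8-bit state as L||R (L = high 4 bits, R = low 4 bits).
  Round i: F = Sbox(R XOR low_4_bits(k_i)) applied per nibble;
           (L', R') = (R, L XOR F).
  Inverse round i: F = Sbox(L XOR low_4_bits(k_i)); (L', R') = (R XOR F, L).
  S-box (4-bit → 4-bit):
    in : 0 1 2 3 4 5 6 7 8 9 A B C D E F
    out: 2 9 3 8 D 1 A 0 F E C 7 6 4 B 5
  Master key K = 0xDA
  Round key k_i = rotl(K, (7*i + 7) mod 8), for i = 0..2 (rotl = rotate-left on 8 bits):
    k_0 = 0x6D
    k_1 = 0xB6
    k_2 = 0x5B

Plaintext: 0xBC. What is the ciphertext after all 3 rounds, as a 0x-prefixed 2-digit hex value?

s_0 = plaintext = 0xBC
s_1 = Round(s_0, k_0) = 0xC2
s_2 = Round(s_1, k_1) = 0x21
s_3 = Round(s_2, k_2) = 0x1E

0x1E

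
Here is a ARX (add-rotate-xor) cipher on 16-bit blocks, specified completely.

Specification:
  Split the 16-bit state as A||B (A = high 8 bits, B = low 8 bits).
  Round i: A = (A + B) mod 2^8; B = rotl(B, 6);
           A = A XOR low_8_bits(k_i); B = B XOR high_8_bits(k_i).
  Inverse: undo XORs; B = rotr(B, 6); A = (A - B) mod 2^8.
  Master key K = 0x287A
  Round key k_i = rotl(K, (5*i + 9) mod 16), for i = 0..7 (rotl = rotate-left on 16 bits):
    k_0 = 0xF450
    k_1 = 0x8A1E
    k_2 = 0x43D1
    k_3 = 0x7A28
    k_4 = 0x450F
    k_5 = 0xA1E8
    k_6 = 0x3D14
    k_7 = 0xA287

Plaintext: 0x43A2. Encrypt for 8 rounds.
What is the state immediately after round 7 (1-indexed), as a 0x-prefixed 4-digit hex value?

0x3FCC

s_0 = plaintext = 0x43A2
s_1 = Round(s_0, k_0) = 0xB55C
s_2 = Round(s_1, k_1) = 0x0F9D
s_3 = Round(s_2, k_2) = 0x7D24
s_4 = Round(s_3, k_3) = 0x8973
s_5 = Round(s_4, k_4) = 0xF399
s_6 = Round(s_5, k_5) = 0x64C7
s_7 = Round(s_6, k_6) = 0x3FCC
s_8 = Round(s_7, k_7) = 0x8C91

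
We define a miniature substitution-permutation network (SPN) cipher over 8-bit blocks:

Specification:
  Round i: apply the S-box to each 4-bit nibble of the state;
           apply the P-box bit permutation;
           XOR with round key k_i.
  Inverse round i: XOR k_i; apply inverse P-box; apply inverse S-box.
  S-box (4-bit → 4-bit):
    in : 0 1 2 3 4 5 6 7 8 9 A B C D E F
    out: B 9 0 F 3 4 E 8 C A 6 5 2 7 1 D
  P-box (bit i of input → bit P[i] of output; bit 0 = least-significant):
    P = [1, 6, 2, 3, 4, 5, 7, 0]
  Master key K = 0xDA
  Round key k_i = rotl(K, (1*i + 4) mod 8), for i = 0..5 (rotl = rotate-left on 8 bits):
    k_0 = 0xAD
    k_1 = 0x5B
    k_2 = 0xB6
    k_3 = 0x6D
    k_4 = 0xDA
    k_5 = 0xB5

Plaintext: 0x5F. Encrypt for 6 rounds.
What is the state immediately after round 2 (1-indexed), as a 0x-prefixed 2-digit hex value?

0x15

s_0 = plaintext = 0x5F
s_1 = Round(s_0, k_0) = 0x23
s_2 = Round(s_1, k_1) = 0x15
s_3 = Round(s_2, k_2) = 0xA3
s_4 = Round(s_3, k_3) = 0x83
s_5 = Round(s_4, k_4) = 0x15
s_6 = Round(s_5, k_5) = 0xA0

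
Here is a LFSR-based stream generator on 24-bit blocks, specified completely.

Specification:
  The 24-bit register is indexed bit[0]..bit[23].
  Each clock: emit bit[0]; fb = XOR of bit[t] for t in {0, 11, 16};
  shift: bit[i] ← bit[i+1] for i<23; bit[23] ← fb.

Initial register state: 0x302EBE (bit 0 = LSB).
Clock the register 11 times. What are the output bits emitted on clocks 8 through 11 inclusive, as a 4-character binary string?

reg_0 = 0x302EBE
clock 1: out=0, reg = 0x98175F
clock 2: out=1, reg = 0xCC0BAF
clock 3: out=1, reg = 0x6605D7
clock 4: out=1, reg = 0xB302EB
clock 5: out=1, reg = 0x598175
clock 6: out=1, reg = 0x2CC0BA
clock 7: out=0, reg = 0x16605D
clock 8: out=1, reg = 0x8B302E
clock 9: out=0, reg = 0xC59817
clock 10: out=1, reg = 0xE2CC0B
clock 11: out=1, reg = 0x716605

1011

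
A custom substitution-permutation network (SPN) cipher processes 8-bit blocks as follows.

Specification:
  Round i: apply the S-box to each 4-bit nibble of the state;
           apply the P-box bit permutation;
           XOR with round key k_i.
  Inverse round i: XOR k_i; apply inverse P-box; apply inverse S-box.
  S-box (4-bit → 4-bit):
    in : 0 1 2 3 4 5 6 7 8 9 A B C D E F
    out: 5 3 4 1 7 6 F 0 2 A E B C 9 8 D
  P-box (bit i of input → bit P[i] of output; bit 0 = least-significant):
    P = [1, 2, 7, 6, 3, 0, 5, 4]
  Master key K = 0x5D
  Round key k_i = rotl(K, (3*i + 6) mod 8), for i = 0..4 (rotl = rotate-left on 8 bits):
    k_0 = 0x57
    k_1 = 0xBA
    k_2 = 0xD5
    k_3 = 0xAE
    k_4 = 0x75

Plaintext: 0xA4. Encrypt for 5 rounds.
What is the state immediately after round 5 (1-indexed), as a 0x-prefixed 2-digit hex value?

0xE6

s_0 = plaintext = 0xA4
s_1 = Round(s_0, k_0) = 0xE0
s_2 = Round(s_1, k_1) = 0x28
s_3 = Round(s_2, k_2) = 0xF1
s_4 = Round(s_3, k_3) = 0x90
s_5 = Round(s_4, k_4) = 0xE6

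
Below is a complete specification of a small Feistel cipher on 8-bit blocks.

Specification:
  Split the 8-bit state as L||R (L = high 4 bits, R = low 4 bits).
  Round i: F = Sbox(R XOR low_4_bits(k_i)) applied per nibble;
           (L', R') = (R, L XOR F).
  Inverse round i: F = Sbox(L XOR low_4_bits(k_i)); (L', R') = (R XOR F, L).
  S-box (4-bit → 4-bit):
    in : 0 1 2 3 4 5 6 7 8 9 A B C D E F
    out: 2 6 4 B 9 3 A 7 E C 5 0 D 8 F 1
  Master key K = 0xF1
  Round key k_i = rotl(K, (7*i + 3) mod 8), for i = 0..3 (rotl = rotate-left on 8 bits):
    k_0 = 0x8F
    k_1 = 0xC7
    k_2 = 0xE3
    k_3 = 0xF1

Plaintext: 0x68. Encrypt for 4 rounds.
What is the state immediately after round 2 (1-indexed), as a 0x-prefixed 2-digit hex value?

0x12

s_0 = plaintext = 0x68
s_1 = Round(s_0, k_0) = 0x81
s_2 = Round(s_1, k_1) = 0x12
s_3 = Round(s_2, k_2) = 0x27
s_4 = Round(s_3, k_3) = 0x78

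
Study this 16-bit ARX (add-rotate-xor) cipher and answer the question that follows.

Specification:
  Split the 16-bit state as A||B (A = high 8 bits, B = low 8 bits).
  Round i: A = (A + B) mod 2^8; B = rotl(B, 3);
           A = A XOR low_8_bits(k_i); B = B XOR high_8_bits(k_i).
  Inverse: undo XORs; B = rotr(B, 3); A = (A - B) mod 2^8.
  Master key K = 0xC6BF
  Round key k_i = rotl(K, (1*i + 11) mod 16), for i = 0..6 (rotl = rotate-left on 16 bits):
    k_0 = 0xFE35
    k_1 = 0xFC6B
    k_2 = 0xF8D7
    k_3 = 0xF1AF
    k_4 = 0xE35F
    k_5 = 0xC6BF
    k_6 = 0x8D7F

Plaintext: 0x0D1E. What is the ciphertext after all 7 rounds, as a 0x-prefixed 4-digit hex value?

s_0 = plaintext = 0x0D1E
s_1 = Round(s_0, k_0) = 0x1E0E
s_2 = Round(s_1, k_1) = 0x478C
s_3 = Round(s_2, k_2) = 0x049C
s_4 = Round(s_3, k_3) = 0x0F15
s_5 = Round(s_4, k_4) = 0x7B4B
s_6 = Round(s_5, k_5) = 0x799C
s_7 = Round(s_6, k_6) = 0x6A69

0x6A69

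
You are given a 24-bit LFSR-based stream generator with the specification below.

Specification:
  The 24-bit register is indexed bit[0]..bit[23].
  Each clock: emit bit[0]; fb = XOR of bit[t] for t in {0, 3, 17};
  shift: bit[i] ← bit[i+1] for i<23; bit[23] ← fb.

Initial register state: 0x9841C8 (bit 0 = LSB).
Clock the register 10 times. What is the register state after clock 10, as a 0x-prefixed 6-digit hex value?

reg_0 = 0x9841C8
clock 1: out=0, reg = 0xCC20E4
clock 2: out=0, reg = 0x661072
clock 3: out=0, reg = 0xB30839
clock 4: out=1, reg = 0xD9841C
clock 5: out=0, reg = 0xECC20E
clock 6: out=0, reg = 0xF66107
clock 7: out=1, reg = 0x7B3083
clock 8: out=1, reg = 0x3D9841
clock 9: out=1, reg = 0x9ECC20
clock 10: out=0, reg = 0xCF6610

0xCF6610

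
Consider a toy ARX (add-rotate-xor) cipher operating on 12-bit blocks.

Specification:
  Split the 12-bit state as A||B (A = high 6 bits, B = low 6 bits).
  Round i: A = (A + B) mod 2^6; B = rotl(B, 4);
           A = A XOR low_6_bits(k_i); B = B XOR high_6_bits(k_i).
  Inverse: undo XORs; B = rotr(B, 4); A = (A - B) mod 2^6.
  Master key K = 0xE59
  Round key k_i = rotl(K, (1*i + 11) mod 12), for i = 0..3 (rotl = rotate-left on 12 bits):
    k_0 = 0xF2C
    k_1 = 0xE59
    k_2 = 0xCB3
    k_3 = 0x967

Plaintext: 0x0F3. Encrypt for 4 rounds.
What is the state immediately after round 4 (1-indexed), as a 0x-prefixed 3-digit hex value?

0x72E

s_0 = plaintext = 0x0F3
s_1 = Round(s_0, k_0) = 0x680
s_2 = Round(s_1, k_1) = 0x0F9
s_3 = Round(s_2, k_2) = 0x3EC
s_4 = Round(s_3, k_3) = 0x72E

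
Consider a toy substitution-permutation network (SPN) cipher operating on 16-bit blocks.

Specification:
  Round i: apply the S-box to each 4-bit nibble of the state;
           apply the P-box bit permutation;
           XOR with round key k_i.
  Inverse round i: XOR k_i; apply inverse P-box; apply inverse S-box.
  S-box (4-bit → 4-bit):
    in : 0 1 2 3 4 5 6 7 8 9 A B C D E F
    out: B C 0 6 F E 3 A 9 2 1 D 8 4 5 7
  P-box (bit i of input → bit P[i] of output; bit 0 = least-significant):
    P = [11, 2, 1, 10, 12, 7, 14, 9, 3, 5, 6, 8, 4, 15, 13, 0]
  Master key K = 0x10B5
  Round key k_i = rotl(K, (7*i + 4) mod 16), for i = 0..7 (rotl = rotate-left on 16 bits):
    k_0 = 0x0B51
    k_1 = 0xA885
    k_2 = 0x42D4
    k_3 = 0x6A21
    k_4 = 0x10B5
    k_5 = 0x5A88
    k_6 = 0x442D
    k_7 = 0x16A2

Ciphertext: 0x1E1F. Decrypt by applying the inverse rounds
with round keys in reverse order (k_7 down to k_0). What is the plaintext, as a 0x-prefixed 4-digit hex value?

0xCA26

s_0 = ciphertext = 0x1E1F
s_1 = InvRound(s_0, k_7) = 0x8696
s_2 = InvRound(s_1, k_6) = 0x065D
s_3 = InvRound(s_2, k_5) = 0x8DF0
s_4 = InvRound(s_3, k_4) = 0x71A0
s_5 = InvRound(s_4, k_3) = 0xCC0A
s_6 = InvRound(s_5, k_2) = 0x6E74
s_7 = InvRound(s_6, k_1) = 0x035C
s_8 = InvRound(s_7, k_0) = 0xCA26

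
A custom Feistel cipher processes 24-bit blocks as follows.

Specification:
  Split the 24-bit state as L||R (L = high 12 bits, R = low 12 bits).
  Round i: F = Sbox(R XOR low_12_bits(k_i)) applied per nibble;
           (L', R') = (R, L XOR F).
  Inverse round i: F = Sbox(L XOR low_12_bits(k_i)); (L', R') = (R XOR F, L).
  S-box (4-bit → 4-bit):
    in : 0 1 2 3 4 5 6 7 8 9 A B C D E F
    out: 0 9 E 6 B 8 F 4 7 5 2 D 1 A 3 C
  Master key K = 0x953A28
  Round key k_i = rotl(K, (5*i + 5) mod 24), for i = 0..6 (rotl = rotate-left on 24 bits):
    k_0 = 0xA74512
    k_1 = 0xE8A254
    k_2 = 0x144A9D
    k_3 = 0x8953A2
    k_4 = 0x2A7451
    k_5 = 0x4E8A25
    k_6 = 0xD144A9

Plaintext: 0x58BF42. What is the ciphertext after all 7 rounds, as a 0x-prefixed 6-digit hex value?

0x01161C

s_0 = plaintext = 0x58BF42
s_1 = Round(s_0, k_0) = 0xF4270B
s_2 = Round(s_1, k_1) = 0x70B7CE
s_3 = Round(s_2, k_2) = 0x7CED8D
s_4 = Round(s_3, k_3) = 0xD8D422
s_5 = Round(s_4, k_4) = 0x422DCB
s_6 = Round(s_5, k_5) = 0xDCB011
s_7 = Round(s_6, k_6) = 0x01161C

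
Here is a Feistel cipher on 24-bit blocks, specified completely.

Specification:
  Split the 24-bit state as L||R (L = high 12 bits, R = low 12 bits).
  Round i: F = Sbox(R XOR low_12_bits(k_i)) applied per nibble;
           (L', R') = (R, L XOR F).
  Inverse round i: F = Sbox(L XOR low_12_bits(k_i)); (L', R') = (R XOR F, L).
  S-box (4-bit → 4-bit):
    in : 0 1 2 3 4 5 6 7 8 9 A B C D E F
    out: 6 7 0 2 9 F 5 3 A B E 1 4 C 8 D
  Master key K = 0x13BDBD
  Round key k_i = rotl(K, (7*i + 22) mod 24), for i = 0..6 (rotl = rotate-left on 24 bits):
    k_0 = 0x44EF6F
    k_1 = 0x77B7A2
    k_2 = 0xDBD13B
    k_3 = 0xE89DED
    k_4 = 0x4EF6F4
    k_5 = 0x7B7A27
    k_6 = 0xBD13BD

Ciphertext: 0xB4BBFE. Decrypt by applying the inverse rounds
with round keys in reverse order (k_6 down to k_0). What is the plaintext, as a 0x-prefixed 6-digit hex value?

s_0 = ciphertext = 0xB4BBFE
s_1 = InvRound(s_0, k_6) = 0x12BB4B
s_2 = InvRound(s_1, k_5) = 0xA2F12B
s_3 = InvRound(s_2, k_4) = 0x5EAA2F
s_4 = InvRound(s_3, k_3) = 0x04C5EA
s_5 = InvRound(s_4, k_2) = 0x2D904C
s_6 = InvRound(s_5, k_1) = 0xF7D2D9
s_7 = InvRound(s_6, k_0) = 0x4A9F7D

0x4A9F7D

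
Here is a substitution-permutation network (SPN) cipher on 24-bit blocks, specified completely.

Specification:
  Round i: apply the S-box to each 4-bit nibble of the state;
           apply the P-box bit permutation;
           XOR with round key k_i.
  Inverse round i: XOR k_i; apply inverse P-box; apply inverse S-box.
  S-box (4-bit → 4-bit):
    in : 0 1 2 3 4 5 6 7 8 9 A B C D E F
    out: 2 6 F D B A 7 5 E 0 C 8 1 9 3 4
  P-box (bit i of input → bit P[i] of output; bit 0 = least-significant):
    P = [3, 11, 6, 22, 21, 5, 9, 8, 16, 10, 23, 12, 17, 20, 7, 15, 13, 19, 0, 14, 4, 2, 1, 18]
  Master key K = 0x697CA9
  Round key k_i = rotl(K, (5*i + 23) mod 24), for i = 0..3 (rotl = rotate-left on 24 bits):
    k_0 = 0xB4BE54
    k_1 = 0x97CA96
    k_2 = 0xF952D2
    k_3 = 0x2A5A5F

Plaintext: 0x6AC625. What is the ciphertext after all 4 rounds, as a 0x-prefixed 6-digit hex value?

s_0 = plaintext = 0x6AC625
s_1 = Round(s_0, k_0) = 0x57F163
s_2 = Round(s_1, k_1) = 0x73EC7B
s_3 = Round(s_2, k_2) = 0x8A30C1
s_4 = Round(s_3, k_3) = 0x0C9698

0x0C9698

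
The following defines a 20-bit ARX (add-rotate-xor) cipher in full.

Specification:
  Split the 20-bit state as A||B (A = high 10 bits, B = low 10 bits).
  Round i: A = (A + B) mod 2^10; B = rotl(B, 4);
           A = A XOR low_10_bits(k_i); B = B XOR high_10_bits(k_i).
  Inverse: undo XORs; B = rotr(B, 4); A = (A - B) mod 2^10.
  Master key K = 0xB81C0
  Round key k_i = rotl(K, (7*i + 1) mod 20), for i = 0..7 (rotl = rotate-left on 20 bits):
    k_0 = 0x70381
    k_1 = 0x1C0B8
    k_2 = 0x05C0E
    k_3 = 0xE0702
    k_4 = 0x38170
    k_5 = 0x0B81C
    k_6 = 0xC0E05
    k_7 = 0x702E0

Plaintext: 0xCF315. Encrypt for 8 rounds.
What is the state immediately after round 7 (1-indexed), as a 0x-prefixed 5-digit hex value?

s_0 = plaintext = 0xCF315
s_1 = Round(s_0, k_0) = 0x7409C
s_2 = Round(s_1, k_1) = 0xB51B2
s_3 = Round(s_2, k_2) = 0x22331
s_4 = Round(s_3, k_3) = 0x2EC9D
s_5 = Round(s_4, k_4) = 0x0A132
s_6 = Round(s_5, k_5) = 0x51B0A
s_7 = Round(s_6, k_6) = 0x957AF
s_8 = Round(s_7, k_7) = 0x3933E

0x957AF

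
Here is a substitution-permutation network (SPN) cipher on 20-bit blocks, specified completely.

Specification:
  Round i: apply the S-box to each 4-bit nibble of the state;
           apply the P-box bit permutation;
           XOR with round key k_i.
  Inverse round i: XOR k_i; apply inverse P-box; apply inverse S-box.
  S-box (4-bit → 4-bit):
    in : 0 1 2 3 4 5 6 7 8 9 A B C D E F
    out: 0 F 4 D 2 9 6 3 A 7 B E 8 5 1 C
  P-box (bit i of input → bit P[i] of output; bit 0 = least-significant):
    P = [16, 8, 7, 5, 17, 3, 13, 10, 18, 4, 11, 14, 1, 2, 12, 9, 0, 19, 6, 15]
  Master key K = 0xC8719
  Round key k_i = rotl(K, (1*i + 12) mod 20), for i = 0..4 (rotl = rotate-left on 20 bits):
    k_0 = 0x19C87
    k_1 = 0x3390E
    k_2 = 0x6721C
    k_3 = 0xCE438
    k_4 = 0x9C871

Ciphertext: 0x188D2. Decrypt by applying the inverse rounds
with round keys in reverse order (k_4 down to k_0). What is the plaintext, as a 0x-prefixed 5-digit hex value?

s_0 = ciphertext = 0x188D2
s_1 = InvRound(s_0, k_4) = 0x7EC0F
s_2 = InvRound(s_1, k_3) = 0x776E5
s_3 = InvRound(s_2, k_2) = 0xD0483
s_4 = InvRound(s_3, k_1) = 0x76D16
s_5 = InvRound(s_4, k_0) = 0x52AD6

0x52AD6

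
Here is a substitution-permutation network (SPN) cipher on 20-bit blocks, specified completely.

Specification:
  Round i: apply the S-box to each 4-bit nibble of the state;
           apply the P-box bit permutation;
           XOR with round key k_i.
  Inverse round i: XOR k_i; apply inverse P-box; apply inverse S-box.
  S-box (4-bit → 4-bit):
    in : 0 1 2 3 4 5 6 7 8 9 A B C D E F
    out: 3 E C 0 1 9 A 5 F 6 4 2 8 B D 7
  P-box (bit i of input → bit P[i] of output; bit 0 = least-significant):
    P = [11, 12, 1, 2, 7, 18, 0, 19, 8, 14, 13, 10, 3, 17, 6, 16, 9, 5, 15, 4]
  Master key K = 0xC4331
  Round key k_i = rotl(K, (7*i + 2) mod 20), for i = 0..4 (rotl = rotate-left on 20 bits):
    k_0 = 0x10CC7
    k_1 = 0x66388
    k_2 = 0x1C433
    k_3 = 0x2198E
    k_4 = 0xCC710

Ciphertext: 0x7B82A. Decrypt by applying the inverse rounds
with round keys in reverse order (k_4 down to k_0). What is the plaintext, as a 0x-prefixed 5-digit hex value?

s_0 = ciphertext = 0x7B82A
s_1 = InvRound(s_0, k_4) = 0xDD8CF
s_2 = InvRound(s_1, k_3) = 0xA1013
s_3 = InvRound(s_2, k_2) = 0x966CB
s_4 = InvRound(s_3, k_1) = 0x3151A
s_5 = InvRound(s_4, k_0) = 0xCF47D

0xCF47D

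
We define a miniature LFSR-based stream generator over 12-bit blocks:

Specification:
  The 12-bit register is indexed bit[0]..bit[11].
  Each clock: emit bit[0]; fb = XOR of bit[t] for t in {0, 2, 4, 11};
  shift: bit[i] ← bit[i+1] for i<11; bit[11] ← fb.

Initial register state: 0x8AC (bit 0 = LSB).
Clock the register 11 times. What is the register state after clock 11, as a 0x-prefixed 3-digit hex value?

reg_0 = 0x8AC
clock 1: out=0, reg = 0x456
clock 2: out=0, reg = 0x22B
clock 3: out=1, reg = 0x915
clock 4: out=1, reg = 0x48A
clock 5: out=0, reg = 0x245
clock 6: out=1, reg = 0x122
clock 7: out=0, reg = 0x091
clock 8: out=1, reg = 0x048
clock 9: out=0, reg = 0x024
clock 10: out=0, reg = 0x812
clock 11: out=0, reg = 0x409

0x409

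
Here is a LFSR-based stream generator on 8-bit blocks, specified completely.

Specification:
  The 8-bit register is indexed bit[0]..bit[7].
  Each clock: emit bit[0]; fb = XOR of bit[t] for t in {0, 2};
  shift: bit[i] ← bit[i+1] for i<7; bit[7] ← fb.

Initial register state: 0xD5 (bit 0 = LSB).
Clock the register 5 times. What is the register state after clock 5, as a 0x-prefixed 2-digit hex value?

reg_0 = 0xD5
clock 1: out=1, reg = 0x6A
clock 2: out=0, reg = 0x35
clock 3: out=1, reg = 0x1A
clock 4: out=0, reg = 0x0D
clock 5: out=1, reg = 0x06

0x06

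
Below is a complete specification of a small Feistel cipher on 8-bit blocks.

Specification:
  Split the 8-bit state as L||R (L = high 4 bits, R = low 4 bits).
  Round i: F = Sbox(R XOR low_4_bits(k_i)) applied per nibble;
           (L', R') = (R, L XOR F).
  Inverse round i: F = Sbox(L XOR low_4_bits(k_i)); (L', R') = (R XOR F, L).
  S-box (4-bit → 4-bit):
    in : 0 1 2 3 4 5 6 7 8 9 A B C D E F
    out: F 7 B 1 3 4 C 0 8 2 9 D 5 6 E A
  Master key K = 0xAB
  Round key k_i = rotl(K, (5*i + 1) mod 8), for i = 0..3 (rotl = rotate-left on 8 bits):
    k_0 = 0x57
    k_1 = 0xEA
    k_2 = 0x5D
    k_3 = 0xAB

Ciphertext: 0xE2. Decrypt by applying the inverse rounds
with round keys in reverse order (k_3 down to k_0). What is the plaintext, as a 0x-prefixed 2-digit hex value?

s_0 = ciphertext = 0xE2
s_1 = InvRound(s_0, k_3) = 0x6E
s_2 = InvRound(s_1, k_2) = 0x36
s_3 = InvRound(s_2, k_1) = 0x43
s_4 = InvRound(s_3, k_0) = 0x24

0x24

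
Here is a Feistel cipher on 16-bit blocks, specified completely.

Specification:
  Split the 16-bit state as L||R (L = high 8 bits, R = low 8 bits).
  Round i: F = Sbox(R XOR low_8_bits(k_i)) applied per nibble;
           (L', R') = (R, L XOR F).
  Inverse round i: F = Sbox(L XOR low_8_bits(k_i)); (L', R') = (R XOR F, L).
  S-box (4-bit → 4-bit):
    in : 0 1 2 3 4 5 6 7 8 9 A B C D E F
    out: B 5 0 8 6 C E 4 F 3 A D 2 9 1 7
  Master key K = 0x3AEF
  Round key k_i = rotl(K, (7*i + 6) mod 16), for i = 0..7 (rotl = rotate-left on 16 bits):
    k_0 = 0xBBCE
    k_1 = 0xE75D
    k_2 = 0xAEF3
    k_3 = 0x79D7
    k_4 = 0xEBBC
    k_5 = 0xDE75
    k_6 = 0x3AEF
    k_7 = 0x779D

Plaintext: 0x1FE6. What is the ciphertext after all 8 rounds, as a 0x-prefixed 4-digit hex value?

s_0 = plaintext = 0x1FE6
s_1 = Round(s_0, k_0) = 0xE610
s_2 = Round(s_1, k_1) = 0x108F
s_3 = Round(s_2, k_2) = 0x8F52
s_4 = Round(s_3, k_3) = 0x5273
s_5 = Round(s_4, k_4) = 0x7375
s_6 = Round(s_5, k_5) = 0x75C8
s_7 = Round(s_6, k_6) = 0xC871
s_8 = Round(s_7, k_7) = 0x71DA

0x71DA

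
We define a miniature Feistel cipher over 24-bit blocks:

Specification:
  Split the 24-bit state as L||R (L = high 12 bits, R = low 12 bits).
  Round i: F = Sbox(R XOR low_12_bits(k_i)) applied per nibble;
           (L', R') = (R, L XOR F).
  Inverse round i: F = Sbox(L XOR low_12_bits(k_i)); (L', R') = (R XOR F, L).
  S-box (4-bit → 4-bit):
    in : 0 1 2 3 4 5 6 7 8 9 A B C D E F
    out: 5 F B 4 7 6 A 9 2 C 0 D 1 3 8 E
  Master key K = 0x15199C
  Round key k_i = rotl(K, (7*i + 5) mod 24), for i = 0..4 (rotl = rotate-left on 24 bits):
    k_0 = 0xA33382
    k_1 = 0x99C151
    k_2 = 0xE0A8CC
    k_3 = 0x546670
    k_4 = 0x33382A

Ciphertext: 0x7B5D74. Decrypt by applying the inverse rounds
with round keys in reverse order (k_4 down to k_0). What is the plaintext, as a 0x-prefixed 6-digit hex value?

s_0 = ciphertext = 0x7B5D74
s_1 = InvRound(s_0, k_4) = 0x3BA7B5
s_2 = InvRound(s_1, k_3) = 0x1A53BA
s_3 = InvRound(s_2, k_2) = 0xF161A5
s_4 = InvRound(s_3, k_1) = 0x9DCF16
s_5 = InvRound(s_4, k_0) = 0xF7E9DC

0xF7E9DC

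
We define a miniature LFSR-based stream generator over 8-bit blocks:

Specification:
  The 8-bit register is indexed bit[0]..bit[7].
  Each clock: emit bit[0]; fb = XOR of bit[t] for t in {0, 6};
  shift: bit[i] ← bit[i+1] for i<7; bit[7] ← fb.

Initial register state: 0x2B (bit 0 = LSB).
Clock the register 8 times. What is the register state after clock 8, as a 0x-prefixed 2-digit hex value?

0xF7

reg_0 = 0x2B
clock 1: out=1, reg = 0x95
clock 2: out=1, reg = 0xCA
clock 3: out=0, reg = 0xE5
clock 4: out=1, reg = 0x72
clock 5: out=0, reg = 0xB9
clock 6: out=1, reg = 0xDC
clock 7: out=0, reg = 0xEE
clock 8: out=0, reg = 0xF7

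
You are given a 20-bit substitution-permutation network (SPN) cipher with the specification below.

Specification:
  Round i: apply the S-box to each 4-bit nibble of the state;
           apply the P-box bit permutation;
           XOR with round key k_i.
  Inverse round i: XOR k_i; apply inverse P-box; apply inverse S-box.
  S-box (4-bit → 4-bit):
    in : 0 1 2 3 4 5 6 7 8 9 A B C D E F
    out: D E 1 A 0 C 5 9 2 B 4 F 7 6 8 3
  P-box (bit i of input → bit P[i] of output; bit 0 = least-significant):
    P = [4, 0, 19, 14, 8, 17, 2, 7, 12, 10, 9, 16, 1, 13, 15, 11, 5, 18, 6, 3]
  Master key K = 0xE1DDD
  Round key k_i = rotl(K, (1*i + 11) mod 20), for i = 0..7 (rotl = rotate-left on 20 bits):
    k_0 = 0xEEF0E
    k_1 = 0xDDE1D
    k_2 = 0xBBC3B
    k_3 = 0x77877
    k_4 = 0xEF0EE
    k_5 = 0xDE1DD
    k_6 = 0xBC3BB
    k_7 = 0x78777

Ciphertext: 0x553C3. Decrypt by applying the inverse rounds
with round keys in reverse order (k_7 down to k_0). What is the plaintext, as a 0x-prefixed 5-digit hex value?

s_0 = ciphertext = 0x553C3
s_1 = InvRound(s_0, k_7) = 0x2AF17
s_2 = InvRound(s_1, k_6) = 0x73355
s_3 = InvRound(s_2, k_5) = 0xEA635
s_4 = InvRound(s_3, k_4) = 0x52CE9
s_5 = InvRound(s_4, k_3) = 0xE2F17
s_6 = InvRound(s_5, k_2) = 0x9A064
s_7 = InvRound(s_6, k_1) = 0xB3C49
s_8 = InvRound(s_7, k_0) = 0xD6063

0xD6063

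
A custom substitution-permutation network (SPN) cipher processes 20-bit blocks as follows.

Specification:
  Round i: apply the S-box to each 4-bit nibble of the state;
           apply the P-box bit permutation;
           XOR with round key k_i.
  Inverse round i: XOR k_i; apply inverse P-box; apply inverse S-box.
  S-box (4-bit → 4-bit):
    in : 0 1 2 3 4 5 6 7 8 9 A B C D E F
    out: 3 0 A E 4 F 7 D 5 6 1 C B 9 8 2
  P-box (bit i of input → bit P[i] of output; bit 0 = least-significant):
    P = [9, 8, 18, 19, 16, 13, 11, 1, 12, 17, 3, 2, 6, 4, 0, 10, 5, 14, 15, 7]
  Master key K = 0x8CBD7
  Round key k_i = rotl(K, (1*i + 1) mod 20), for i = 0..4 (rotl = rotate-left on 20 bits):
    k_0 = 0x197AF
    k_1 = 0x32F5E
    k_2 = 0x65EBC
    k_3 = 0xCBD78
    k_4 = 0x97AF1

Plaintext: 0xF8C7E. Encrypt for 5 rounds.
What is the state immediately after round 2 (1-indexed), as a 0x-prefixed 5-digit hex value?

0x5292C

s_0 = plaintext = 0xF8C7E
s_1 = Round(s_0, k_0) = 0xACFE8
s_2 = Round(s_1, k_1) = 0x5292C
s_3 = Round(s_2, k_2) = 0xCB906
s_4 = Round(s_3, k_3) = 0xBDAD1
s_5 = Round(s_4, k_4) = 0x8EE33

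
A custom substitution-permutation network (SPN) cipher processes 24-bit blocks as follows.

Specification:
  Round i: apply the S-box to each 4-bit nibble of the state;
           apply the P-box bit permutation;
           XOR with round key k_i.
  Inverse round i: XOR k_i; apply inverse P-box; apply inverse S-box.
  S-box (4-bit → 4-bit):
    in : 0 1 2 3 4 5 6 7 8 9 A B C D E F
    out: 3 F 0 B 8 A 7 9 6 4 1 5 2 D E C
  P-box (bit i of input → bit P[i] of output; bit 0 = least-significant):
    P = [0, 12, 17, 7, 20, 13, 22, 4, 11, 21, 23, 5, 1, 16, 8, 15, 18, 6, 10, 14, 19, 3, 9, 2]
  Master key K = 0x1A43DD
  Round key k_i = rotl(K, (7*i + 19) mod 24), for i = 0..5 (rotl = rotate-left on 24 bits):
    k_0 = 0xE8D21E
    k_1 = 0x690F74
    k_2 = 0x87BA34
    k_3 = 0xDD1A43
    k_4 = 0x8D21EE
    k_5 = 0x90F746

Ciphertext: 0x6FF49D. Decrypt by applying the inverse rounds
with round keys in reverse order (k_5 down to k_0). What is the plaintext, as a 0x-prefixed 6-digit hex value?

s_0 = ciphertext = 0x6FF49D
s_1 = InvRound(s_0, k_5) = 0x6068DD
s_2 = InvRound(s_1, k_4) = 0xA761FA
s_3 = InvRound(s_2, k_3) = 0x649311
s_4 = InvRound(s_3, k_2) = 0x42818B
s_5 = InvRound(s_4, k_1) = 0x18334D
s_6 = InvRound(s_5, k_0) = 0x25D81A

0x25D81A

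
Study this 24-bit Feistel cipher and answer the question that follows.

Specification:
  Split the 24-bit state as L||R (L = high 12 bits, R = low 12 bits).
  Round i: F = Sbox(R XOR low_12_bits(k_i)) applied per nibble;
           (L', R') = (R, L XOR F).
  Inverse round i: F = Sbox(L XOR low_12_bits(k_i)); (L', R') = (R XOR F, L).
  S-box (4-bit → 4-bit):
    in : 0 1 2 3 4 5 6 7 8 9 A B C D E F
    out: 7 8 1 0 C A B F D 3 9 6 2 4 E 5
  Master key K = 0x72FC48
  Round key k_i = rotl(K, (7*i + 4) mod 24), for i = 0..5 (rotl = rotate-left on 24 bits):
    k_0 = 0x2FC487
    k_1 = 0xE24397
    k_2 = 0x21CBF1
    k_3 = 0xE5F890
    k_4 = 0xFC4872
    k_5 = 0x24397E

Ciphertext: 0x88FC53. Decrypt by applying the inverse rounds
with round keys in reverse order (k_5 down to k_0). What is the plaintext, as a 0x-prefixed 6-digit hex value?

s_0 = ciphertext = 0x88FC53
s_1 = InvRound(s_0, k_5) = 0x40B88F
s_2 = InvRound(s_1, k_4) = 0xA7C40B
s_3 = InvRound(s_2, k_3) = 0x5E9A7C
s_4 = InvRound(s_3, k_2) = 0x4F15E9
s_5 = InvRound(s_4, k_1) = 0xA524F1
s_6 = InvRound(s_5, k_0) = 0xABBA52

0xABBA52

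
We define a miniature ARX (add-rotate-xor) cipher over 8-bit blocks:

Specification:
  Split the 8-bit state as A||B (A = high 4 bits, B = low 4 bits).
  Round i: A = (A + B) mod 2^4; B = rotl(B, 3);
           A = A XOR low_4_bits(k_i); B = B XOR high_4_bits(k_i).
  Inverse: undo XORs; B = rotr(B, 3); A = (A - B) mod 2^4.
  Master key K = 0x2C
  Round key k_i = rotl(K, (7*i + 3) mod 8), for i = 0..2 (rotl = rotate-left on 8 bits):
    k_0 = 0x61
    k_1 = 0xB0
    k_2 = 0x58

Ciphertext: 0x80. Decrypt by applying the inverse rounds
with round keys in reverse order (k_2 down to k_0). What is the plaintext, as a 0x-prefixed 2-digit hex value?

0xD8

s_0 = ciphertext = 0x80
s_1 = InvRound(s_0, k_2) = 0x6A
s_2 = InvRound(s_1, k_1) = 0x42
s_3 = InvRound(s_2, k_0) = 0xD8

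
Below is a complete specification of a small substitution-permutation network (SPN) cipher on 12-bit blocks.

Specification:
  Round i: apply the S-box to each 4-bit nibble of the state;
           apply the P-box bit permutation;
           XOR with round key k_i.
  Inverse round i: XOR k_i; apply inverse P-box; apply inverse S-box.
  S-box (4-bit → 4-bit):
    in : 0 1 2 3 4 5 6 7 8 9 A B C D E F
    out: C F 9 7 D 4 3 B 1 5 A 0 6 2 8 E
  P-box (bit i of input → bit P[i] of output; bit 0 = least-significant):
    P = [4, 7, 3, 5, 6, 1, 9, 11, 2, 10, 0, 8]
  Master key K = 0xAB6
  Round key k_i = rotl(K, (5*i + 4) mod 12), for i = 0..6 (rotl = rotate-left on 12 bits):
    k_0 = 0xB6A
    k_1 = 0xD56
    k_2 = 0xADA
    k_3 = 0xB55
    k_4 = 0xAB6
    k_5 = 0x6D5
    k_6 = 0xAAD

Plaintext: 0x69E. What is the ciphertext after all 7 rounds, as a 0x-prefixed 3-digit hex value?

s_0 = plaintext = 0x69E
s_1 = Round(s_0, k_0) = 0xD0E
s_2 = Round(s_1, k_1) = 0x376
s_3 = Round(s_2, k_2) = 0x60D
s_4 = Round(s_3, k_3) = 0x5D1
s_5 = Round(s_4, k_4) = 0xA0D
s_6 = Round(s_5, k_5) = 0x955
s_7 = Round(s_6, k_6) = 0x8A0

0x8A0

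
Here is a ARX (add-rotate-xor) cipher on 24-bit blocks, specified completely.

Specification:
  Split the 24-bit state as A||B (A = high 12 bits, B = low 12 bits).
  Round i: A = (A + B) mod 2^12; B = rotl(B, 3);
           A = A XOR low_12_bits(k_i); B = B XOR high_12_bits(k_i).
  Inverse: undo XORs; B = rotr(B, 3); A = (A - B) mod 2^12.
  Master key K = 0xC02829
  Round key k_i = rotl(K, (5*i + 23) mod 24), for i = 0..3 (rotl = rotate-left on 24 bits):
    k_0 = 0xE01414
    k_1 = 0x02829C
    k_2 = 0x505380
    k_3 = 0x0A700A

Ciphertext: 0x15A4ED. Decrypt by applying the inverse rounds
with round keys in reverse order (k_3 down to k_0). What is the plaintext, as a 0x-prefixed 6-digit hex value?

s_0 = ciphertext = 0x15A4ED
s_1 = InvRound(s_0, k_3) = 0xCC7489
s_2 = InvRound(s_1, k_2) = 0x716831
s_3 = InvRound(s_2, k_1) = 0x287303
s_4 = InvRound(s_3, k_0) = 0x0F35A0

0x0F35A0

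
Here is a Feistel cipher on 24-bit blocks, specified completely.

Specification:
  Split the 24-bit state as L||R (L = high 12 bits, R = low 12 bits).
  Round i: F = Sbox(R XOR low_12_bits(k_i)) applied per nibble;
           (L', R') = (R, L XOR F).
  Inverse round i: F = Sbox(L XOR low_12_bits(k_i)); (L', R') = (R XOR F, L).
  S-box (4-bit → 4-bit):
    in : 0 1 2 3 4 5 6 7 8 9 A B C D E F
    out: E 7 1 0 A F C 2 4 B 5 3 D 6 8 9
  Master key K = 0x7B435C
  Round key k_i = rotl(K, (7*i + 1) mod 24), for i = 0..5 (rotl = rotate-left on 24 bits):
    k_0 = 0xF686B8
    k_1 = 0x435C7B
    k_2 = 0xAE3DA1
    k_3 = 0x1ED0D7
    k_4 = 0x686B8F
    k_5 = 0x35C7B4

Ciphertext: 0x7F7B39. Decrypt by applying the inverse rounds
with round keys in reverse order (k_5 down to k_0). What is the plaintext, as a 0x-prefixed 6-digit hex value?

s_0 = ciphertext = 0x7F7B39
s_1 = InvRound(s_0, k_5) = 0x5997F7
s_2 = InvRound(s_1, k_4) = 0xF8B599
s_3 = InvRound(s_2, k_3) = 0xC64F8B
s_4 = InvRound(s_3, k_2) = 0x854C64
s_5 = InvRound(s_4, k_1) = 0x67D854
s_6 = InvRound(s_5, k_0) = 0x68B67D

0x68B67D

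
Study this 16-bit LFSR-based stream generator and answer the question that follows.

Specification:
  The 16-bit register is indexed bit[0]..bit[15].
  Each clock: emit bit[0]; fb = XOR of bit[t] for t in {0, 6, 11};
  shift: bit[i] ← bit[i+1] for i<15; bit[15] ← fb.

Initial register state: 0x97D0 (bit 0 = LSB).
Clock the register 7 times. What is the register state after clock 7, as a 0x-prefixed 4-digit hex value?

0x7B2F

reg_0 = 0x97D0
clock 1: out=0, reg = 0xCBE8
clock 2: out=0, reg = 0x65F4
clock 3: out=0, reg = 0xB2FA
clock 4: out=0, reg = 0xD97D
clock 5: out=1, reg = 0xECBE
clock 6: out=0, reg = 0xF65F
clock 7: out=1, reg = 0x7B2F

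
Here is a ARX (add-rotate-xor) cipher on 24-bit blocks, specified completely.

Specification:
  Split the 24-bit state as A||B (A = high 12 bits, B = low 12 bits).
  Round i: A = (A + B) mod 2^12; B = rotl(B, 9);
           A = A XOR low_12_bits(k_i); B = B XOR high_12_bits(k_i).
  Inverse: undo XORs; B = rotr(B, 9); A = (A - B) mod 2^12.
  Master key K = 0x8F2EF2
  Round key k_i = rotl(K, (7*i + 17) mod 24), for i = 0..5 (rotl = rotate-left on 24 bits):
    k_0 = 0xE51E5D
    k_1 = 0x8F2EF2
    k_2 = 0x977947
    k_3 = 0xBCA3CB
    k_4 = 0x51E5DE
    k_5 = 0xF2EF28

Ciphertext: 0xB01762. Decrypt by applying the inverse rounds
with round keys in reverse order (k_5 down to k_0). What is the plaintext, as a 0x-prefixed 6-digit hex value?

0xDC211B

s_0 = ciphertext = 0xB01762
s_1 = InvRound(s_0, k_5) = 0x1C5264
s_2 = InvRound(s_1, k_4) = 0x848BD3
s_3 = InvRound(s_2, k_3) = 0xABB0C8
s_4 = InvRound(s_3, k_2) = 0x600DFC
s_5 = InvRound(s_4, k_1) = 0x080872
s_6 = InvRound(s_5, k_0) = 0xDC211B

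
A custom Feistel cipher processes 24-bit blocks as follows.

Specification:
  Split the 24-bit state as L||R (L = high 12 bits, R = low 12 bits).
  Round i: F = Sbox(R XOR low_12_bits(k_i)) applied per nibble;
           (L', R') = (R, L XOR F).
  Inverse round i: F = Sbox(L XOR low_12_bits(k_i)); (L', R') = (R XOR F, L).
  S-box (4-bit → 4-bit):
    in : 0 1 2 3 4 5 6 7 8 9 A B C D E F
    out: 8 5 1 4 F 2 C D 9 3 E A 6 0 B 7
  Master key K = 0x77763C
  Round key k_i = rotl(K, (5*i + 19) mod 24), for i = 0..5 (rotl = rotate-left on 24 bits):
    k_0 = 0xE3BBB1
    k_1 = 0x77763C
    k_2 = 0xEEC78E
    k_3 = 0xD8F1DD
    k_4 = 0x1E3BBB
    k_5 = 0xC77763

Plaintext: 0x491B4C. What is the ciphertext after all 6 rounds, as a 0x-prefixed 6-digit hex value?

0x48D7D7

s_0 = plaintext = 0x491B4C
s_1 = Round(s_0, k_0) = 0xB4CCE1
s_2 = Round(s_1, k_1) = 0xCE154C
s_3 = Round(s_2, k_2) = 0x54CD80
s_4 = Round(s_3, k_3) = 0xD8036C
s_5 = Round(s_4, k_4) = 0x36C48D
s_6 = Round(s_5, k_5) = 0x48D7D7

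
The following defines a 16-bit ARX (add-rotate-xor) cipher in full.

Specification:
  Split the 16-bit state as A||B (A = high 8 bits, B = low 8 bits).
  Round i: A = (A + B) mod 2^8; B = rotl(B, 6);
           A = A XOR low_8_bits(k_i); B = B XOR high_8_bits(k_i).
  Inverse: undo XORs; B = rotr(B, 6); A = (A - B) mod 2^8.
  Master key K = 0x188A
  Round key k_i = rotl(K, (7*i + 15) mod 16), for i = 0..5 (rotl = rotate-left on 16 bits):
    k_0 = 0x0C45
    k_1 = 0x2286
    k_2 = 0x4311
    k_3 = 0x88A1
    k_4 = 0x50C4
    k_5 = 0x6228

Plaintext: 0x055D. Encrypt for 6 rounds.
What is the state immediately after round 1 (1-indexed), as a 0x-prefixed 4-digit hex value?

s_0 = plaintext = 0x055D
s_1 = Round(s_0, k_0) = 0x275B
s_2 = Round(s_1, k_1) = 0x04F4
s_3 = Round(s_2, k_2) = 0xE97E
s_4 = Round(s_3, k_3) = 0xC617
s_5 = Round(s_4, k_4) = 0x1995
s_6 = Round(s_5, k_5) = 0x8607

0x275B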